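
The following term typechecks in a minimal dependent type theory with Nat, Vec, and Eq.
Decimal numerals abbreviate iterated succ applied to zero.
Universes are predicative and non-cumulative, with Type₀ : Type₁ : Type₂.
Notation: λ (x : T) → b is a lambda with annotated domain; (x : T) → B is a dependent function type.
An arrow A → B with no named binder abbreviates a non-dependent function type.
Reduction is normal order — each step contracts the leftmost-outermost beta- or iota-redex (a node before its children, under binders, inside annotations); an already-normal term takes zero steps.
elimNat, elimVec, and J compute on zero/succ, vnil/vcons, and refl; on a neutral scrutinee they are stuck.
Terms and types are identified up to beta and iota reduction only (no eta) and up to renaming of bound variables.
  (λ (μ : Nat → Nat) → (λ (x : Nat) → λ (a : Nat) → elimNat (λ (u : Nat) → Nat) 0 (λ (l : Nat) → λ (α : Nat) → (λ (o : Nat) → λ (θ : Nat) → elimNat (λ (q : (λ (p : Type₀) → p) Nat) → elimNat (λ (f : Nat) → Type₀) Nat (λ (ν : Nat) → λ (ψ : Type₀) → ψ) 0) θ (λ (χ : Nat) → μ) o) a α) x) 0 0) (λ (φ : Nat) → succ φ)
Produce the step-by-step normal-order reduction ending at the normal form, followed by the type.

normal-order reduction sequence:
  (λ (μ : Nat → Nat) → (λ (x : Nat) → λ (a : Nat) → elimNat (λ (u : Nat) → Nat) 0 (λ (l : Nat) → λ (α : Nat) → (λ (o : Nat) → λ (θ : Nat) → elimNat (λ (q : (λ (p : Type₀) → p) Nat) → elimNat (λ (f : Nat) → Type₀) Nat (λ (ν : Nat) → λ (ψ : Type₀) → ψ) 0) θ (λ (χ : Nat) → μ) o) a α) x) 0 0) (λ (φ : Nat) → succ φ)
  ~> (λ (μ : Nat) → λ (x : Nat) → elimNat (λ (a : Nat) → Nat) 0 (λ (u : Nat) → λ (l : Nat) → (λ (α : Nat) → λ (o : Nat) → elimNat (λ (θ : (λ (q : Type₀) → q) Nat) → elimNat (λ (p : Nat) → Type₀) Nat (λ (f : Nat) → λ (ν : Type₀) → ν) 0) o (λ (ψ : Nat) → λ (χ : Nat) → succ χ) α) x l) μ) 0 0
  ~> (λ (μ : Nat) → elimNat (λ (x : Nat) → Nat) 0 (λ (a : Nat) → λ (u : Nat) → (λ (l : Nat) → λ (α : Nat) → elimNat (λ (o : (λ (θ : Type₀) → θ) Nat) → elimNat (λ (q : Nat) → Type₀) Nat (λ (p : Nat) → λ (f : Type₀) → f) 0) α (λ (ν : Nat) → λ (ψ : Nat) → succ ψ) l) μ u) 0) 0
  ~> elimNat (λ (μ : Nat) → Nat) 0 (λ (x : Nat) → λ (a : Nat) → (λ (u : Nat) → λ (l : Nat) → elimNat (λ (α : (λ (o : Type₀) → o) Nat) → elimNat (λ (θ : Nat) → Type₀) Nat (λ (q : Nat) → λ (p : Type₀) → p) 0) l (λ (f : Nat) → λ (ν : Nat) → succ ν) u) 0 a) 0
  ~> 0
type:
  Nat


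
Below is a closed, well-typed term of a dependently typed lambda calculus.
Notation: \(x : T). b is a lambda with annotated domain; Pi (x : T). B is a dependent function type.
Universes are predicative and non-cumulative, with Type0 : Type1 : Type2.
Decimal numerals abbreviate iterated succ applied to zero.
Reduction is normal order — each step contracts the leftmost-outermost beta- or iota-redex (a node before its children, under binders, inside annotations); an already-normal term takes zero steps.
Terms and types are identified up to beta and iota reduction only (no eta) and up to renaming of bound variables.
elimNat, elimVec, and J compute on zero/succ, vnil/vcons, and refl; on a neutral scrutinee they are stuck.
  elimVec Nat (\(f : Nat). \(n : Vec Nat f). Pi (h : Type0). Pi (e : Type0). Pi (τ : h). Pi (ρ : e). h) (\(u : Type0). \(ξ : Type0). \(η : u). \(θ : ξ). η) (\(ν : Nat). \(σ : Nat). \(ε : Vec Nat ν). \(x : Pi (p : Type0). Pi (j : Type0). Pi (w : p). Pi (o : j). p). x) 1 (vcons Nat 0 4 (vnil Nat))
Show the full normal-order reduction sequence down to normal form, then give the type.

normal-order reduction:
  elimVec Nat (\(f : Nat). \(n : Vec Nat f). Pi (h : Type0). Pi (e : Type0). Pi (τ : h). Pi (ρ : e). h) (\(u : Type0). \(ξ : Type0). \(η : u). \(θ : ξ). η) (\(ν : Nat). \(σ : Nat). \(ε : Vec Nat ν). \(x : Pi (p : Type0). Pi (j : Type0). Pi (w : p). Pi (o : j). p). x) 1 (vcons Nat 0 4 (vnil Nat))
  ~> (\(f : Nat). \(n : Nat). \(h : Vec Nat f). \(e : Pi (τ : Type0). Pi (ρ : Type0). Pi (u : τ). Pi (ξ : ρ). τ). e) 0 4 (vnil Nat) (elimVec Nat (\(η : Nat). \(θ : Vec Nat η). Pi (ν : Type0). Pi (σ : Type0). Pi (ε : ν). Pi (x : σ). ν) (\(p : Type0). \(j : Type0). \(w : p). \(o : j). w) (\(α : Nat). \(v : Nat). \(y : Vec Nat α). \(m : Pi (g : Type0). Pi (t : Type0). Pi (a : g). Pi (l : t). g). m) 0 (vnil Nat))
  ~> (\(f : Nat). \(n : Vec Nat 0). \(h : Pi (e : Type0). Pi (τ : Type0). Pi (ρ : e). Pi (u : τ). e). h) 4 (vnil Nat) (elimVec Nat (\(ξ : Nat). \(η : Vec Nat ξ). Pi (θ : Type0). Pi (ν : Type0). Pi (σ : θ). Pi (ε : ν). θ) (\(x : Type0). \(p : Type0). \(j : x). \(w : p). j) (\(o : Nat). \(α : Nat). \(v : Vec Nat o). \(y : Pi (m : Type0). Pi (g : Type0). Pi (t : m). Pi (a : g). m). y) 0 (vnil Nat))
  ~> (\(f : Vec Nat 0). \(n : Pi (h : Type0). Pi (e : Type0). Pi (τ : h). Pi (ρ : e). h). n) (vnil Nat) (elimVec Nat (\(u : Nat). \(ξ : Vec Nat u). Pi (η : Type0). Pi (θ : Type0). Pi (ν : η). Pi (σ : θ). η) (\(ε : Type0). \(x : Type0). \(p : ε). \(j : x). p) (\(w : Nat). \(o : Nat). \(α : Vec Nat w). \(v : Pi (y : Type0). Pi (m : Type0). Pi (g : y). Pi (t : m). y). v) 0 (vnil Nat))
  ~> (\(f : Pi (n : Type0). Pi (h : Type0). Pi (e : n). Pi (τ : h). n). f) (elimVec Nat (\(ρ : Nat). \(u : Vec Nat ρ). Pi (ξ : Type0). Pi (η : Type0). Pi (θ : ξ). Pi (ν : η). ξ) (\(σ : Type0). \(ε : Type0). \(x : σ). \(p : ε). x) (\(j : Nat). \(w : Nat). \(o : Vec Nat j). \(α : Pi (v : Type0). Pi (y : Type0). Pi (m : v). Pi (g : y). v). α) 0 (vnil Nat))
  ~> elimVec Nat (\(f : Nat). \(n : Vec Nat f). Pi (h : Type0). Pi (e : Type0). Pi (τ : h). Pi (ρ : e). h) (\(u : Type0). \(ξ : Type0). \(η : u). \(θ : ξ). η) (\(ν : Nat). \(σ : Nat). \(ε : Vec Nat ν). \(x : Pi (p : Type0). Pi (j : Type0). Pi (w : p). Pi (o : j). p). x) 0 (vnil Nat)
  ~> \(f : Type0). \(n : Type0). \(h : f). \(e : n). h
inferred type:
  Pi (f : Type0). Pi (n : Type0). Pi (h : f). Pi (e : n). f


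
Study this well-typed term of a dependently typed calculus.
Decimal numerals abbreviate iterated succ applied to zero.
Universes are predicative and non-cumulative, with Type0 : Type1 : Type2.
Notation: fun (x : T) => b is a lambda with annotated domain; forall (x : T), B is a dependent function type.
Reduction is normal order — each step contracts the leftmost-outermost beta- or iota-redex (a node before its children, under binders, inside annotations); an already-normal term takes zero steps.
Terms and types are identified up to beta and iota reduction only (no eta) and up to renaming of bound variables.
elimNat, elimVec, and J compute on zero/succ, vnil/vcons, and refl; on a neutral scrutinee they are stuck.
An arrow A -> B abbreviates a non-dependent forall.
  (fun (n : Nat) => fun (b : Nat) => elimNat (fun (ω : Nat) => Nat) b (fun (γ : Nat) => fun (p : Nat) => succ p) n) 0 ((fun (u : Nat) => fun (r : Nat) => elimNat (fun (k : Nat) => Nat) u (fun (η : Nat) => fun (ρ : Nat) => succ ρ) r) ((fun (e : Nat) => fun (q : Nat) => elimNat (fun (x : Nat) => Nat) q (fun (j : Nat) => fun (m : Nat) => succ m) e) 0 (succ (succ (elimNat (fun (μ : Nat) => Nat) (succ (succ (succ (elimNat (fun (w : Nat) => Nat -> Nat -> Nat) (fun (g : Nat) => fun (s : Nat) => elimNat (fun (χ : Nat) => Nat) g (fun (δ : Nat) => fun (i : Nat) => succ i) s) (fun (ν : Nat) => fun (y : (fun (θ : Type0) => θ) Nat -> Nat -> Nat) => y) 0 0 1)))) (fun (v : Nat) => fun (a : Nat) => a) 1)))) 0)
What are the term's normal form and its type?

reduced normal form:
  6
type:
  Nat
observation: normalization takes exactly 20 steps under the normal-order strategy.


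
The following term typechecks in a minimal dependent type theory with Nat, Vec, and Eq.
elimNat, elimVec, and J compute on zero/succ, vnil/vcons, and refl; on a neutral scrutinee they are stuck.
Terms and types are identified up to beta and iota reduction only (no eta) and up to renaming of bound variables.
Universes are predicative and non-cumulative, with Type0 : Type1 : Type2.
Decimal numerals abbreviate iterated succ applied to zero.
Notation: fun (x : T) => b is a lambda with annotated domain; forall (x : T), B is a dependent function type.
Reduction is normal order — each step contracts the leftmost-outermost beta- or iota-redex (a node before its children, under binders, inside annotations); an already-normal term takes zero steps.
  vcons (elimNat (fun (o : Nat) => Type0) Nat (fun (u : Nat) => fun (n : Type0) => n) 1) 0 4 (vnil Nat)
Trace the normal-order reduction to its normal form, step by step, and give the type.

reduction (normal order):
  vcons (elimNat (fun (o : Nat) => Type0) Nat (fun (u : Nat) => fun (n : Type0) => n) 1) 0 4 (vnil Nat)
  ~> vcons ((fun (o : Nat) => fun (u : Type0) => u) 0 (elimNat (fun (n : Nat) => Type0) Nat (fun (σ : Nat) => fun (s : Type0) => s) 0)) 0 4 (vnil Nat)
  ~> vcons ((fun (o : Type0) => o) (elimNat (fun (u : Nat) => Type0) Nat (fun (n : Nat) => fun (σ : Type0) => σ) 0)) 0 4 (vnil Nat)
  ~> vcons (elimNat (fun (o : Nat) => Type0) Nat (fun (u : Nat) => fun (n : Type0) => n) 0) 0 4 (vnil Nat)
  ~> vcons Nat 0 4 (vnil Nat)
type:
  Vec Nat 1


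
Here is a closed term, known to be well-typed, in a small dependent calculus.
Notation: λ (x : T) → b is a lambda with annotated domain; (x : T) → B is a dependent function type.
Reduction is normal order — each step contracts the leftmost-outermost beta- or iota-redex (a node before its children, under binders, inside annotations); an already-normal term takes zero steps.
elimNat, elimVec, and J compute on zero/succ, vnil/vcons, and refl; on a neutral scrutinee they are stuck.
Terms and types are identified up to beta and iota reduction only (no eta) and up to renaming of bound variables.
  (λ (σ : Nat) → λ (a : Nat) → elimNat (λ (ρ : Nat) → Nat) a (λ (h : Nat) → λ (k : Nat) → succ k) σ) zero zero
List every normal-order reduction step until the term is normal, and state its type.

reduction (normal order):
  (λ (σ : Nat) → λ (a : Nat) → elimNat (λ (ρ : Nat) → Nat) a (λ (h : Nat) → λ (k : Nat) → succ k) σ) zero zero
  ~> (λ (σ : Nat) → elimNat (λ (a : Nat) → Nat) σ (λ (ρ : Nat) → λ (h : Nat) → succ h) zero) zero
  ~> elimNat (λ (σ : Nat) → Nat) zero (λ (a : Nat) → λ (ρ : Nat) → succ ρ) zero
  ~> zero
type:
  Nat


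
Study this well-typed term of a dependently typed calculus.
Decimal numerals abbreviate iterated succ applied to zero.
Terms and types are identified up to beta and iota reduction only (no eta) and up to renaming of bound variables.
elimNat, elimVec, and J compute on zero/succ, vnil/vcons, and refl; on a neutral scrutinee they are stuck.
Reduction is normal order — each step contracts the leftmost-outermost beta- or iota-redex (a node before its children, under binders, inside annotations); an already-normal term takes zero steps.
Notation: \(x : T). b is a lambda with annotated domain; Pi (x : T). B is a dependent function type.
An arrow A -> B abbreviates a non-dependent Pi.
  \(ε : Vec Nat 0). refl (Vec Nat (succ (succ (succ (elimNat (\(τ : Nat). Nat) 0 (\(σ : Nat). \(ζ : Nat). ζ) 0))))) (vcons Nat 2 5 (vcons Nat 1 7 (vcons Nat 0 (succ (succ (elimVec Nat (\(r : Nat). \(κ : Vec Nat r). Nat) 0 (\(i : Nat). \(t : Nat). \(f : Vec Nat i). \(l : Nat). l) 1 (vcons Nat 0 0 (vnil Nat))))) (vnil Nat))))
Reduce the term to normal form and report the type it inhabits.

normal form:
  \(ε : Vec Nat 0). refl (Vec Nat 3) (vcons Nat 2 5 (vcons Nat 1 7 (vcons Nat 0 2 (vnil Nat))))
the term's type:
  Vec Nat 0 -> Eq (Vec Nat 3) (vcons Nat 2 5 (vcons Nat 1 7 (vcons Nat 0 2 (vnil Nat)))) (vcons Nat 2 5 (vcons Nat 1 7 (vcons Nat 0 2 (vnil Nat))))
observation: normalization takes exactly 7 steps under the normal-order strategy.


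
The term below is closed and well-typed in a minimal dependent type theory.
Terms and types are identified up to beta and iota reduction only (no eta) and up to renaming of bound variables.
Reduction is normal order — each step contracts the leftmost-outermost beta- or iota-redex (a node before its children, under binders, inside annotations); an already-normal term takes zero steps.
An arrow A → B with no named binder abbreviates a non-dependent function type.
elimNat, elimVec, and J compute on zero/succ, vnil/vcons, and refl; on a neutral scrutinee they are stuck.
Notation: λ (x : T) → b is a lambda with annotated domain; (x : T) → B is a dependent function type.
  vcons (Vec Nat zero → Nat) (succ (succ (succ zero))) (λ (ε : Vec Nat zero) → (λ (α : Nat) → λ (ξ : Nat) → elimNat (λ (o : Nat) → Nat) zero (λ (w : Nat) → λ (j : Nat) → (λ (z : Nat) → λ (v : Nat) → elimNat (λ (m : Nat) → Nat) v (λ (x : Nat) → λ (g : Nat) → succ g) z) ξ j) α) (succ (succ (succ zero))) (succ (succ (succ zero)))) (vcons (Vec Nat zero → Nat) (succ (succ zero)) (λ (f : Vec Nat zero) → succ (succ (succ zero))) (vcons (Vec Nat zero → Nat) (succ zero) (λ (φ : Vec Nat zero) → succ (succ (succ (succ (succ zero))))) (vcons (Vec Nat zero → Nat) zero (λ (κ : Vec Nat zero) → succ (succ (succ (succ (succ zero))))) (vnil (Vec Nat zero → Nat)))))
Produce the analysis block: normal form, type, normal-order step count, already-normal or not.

normal form:
  vcons (Vec Nat zero → Nat) (succ (succ (succ zero))) (λ (ε : Vec Nat zero) → succ (succ (succ (succ (succ (succ (succ (succ (succ zero))))))))) (vcons (Vec Nat zero → Nat) (succ (succ zero)) (λ (α : Vec Nat zero) → succ (succ (succ zero))) (vcons (Vec Nat zero → Nat) (succ zero) (λ (ξ : Vec Nat zero) → succ (succ (succ (succ (succ zero))))) (vcons (Vec Nat zero → Nat) zero (λ (o : Vec Nat zero) → succ (succ (succ (succ (succ zero))))) (vnil (Vec Nat zero → Nat)))))
type:
  Vec (Vec Nat zero → Nat) (succ (succ (succ (succ zero))))
normal-order step count: 48
term was already normal: no
first contracted redex: a beta-redex


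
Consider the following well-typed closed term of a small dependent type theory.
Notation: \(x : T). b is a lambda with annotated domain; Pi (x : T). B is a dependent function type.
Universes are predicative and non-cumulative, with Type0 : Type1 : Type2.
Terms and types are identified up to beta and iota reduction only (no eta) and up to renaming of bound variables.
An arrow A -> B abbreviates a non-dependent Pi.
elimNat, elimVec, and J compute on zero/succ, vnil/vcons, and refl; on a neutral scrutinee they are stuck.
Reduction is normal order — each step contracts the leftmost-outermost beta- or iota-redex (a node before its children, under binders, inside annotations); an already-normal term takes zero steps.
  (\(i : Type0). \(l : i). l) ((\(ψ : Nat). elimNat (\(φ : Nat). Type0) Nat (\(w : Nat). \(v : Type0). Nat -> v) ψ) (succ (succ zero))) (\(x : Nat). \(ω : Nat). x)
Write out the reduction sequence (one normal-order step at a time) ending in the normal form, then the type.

normal-order reduction:
  (\(i : Type0). \(l : i). l) ((\(ψ : Nat). elimNat (\(φ : Nat). Type0) Nat (\(w : Nat). \(v : Type0). Nat -> v) ψ) (succ (succ zero))) (\(x : Nat). \(ω : Nat). x)
  ~> (\(i : (\(l : Nat). elimNat (\(ψ : Nat). Type0) Nat (\(φ : Nat). \(w : Type0). Nat -> w) l) (succ (succ zero))). i) (\(v : Nat). \(x : Nat). v)
  ~> \(i : Nat). \(l : Nat). i
the term's type:
  Nat -> Nat -> Nat


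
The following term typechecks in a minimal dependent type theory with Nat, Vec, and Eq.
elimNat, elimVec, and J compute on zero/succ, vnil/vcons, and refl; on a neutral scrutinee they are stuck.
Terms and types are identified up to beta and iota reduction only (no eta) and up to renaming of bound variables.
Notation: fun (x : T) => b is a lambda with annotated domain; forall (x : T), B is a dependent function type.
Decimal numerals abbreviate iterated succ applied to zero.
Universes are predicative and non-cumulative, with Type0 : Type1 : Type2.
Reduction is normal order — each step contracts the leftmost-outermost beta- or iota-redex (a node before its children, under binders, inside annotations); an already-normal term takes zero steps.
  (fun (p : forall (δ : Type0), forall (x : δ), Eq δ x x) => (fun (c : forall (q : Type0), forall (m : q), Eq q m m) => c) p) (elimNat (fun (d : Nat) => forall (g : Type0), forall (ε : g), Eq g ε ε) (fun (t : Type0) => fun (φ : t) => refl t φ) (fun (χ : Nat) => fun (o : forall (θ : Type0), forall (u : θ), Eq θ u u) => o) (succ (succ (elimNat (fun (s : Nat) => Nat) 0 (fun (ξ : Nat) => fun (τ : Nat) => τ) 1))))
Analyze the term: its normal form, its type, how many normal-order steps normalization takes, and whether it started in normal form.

normal form:
  fun (p : Type0) => fun (δ : p) => refl p δ
the term's type:
  forall (p : Type0), forall (δ : p), Eq p δ δ
normal-order step count: 13
term was already normal: no
first contracted redex: a beta-redex


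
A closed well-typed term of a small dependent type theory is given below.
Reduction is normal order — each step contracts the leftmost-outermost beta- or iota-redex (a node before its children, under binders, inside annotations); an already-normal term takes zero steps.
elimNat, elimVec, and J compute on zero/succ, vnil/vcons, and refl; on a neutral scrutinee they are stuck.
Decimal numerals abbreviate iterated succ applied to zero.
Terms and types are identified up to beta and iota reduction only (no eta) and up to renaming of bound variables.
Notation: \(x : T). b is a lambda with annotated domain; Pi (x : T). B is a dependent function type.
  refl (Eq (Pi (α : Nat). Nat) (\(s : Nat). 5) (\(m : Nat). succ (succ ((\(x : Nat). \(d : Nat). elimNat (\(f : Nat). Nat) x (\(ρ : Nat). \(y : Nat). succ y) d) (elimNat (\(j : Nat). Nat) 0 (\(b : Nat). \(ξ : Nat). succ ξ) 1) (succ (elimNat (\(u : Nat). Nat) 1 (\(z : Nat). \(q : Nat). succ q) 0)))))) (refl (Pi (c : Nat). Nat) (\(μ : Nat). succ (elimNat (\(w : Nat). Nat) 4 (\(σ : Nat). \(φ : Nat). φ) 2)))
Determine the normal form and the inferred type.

resulting normal form:
  refl (Eq (Pi (α : Nat). Nat) (\(s : Nat). 5) (\(m : Nat). 5)) (refl (Pi (x : Nat). Nat) (\(d : Nat). 5))
type:
  Eq (Eq (Pi (α : Nat). Nat) (\(s : Nat). 5) (\(m : Nat). 5)) (refl (Pi (x : Nat). Nat) (\(d : Nat). 5)) (refl (Pi (f : Nat). Nat) (\(ρ : Nat). 5))
observation: the term reaches its normal form after 21 normal-order steps.


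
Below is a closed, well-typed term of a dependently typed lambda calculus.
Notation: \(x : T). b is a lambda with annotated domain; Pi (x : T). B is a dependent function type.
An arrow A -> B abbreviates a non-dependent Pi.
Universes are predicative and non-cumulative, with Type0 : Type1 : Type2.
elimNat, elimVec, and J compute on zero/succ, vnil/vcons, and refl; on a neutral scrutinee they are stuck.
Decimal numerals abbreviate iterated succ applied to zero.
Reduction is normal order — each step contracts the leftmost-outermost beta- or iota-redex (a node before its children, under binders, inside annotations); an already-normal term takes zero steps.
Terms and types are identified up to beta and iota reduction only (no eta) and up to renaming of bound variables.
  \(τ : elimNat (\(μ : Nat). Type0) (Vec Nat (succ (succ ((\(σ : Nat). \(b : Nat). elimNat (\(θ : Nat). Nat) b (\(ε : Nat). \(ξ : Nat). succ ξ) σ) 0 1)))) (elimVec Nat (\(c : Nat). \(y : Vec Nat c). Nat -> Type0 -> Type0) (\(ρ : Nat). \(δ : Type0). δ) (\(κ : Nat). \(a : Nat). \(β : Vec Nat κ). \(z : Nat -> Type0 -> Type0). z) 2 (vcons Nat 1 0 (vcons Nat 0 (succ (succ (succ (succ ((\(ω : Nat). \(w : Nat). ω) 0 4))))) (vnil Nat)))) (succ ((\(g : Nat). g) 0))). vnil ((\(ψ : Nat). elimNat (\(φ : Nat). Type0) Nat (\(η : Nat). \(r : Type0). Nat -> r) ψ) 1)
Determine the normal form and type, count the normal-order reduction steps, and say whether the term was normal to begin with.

normal form:
  \(τ : Vec Nat 3). vnil (Nat -> Nat)
inferred type:
  Vec Nat 3 -> Vec (Nat -> Nat) 0
reduction steps (normal order): 35
term was already normal: no
first redex: an elimNat iota-redex


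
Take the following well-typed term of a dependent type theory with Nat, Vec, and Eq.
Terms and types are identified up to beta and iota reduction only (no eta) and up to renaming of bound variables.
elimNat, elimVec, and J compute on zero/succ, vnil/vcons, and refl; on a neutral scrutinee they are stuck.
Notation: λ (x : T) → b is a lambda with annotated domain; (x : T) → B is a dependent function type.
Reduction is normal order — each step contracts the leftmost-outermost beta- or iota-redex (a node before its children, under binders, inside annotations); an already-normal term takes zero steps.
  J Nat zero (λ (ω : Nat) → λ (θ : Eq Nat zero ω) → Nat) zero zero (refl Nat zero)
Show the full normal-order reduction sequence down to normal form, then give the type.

normal-order reduction:
  J Nat zero (λ (ω : Nat) → λ (θ : Eq Nat zero ω) → Nat) zero zero (refl Nat zero)
  ~> zero
inferred type:
  Nat


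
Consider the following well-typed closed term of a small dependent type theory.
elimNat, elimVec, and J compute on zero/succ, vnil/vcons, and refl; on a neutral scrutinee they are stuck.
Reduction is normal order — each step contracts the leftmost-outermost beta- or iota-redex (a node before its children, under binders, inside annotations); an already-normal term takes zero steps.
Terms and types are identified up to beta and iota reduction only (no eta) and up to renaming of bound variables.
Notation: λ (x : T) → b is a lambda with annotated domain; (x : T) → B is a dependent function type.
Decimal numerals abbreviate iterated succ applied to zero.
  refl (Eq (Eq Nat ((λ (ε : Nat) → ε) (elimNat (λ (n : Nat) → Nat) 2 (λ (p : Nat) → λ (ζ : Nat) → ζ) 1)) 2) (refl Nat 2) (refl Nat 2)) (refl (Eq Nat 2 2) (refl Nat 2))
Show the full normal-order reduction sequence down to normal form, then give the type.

normal-order reduction:
  refl (Eq (Eq Nat ((λ (ε : Nat) → ε) (elimNat (λ (n : Nat) → Nat) 2 (λ (p : Nat) → λ (ζ : Nat) → ζ) 1)) 2) (refl Nat 2) (refl Nat 2)) (refl (Eq Nat 2 2) (refl Nat 2))
  ~> refl (Eq (Eq Nat (elimNat (λ (ε : Nat) → Nat) 2 (λ (n : Nat) → λ (p : Nat) → p) 1) 2) (refl Nat 2) (refl Nat 2)) (refl (Eq Nat 2 2) (refl Nat 2))
  ~> refl (Eq (Eq Nat ((λ (ε : Nat) → λ (n : Nat) → n) 0 (elimNat (λ (p : Nat) → Nat) 2 (λ (ζ : Nat) → λ (l : Nat) → l) 0)) 2) (refl Nat 2) (refl Nat 2)) (refl (Eq Nat 2 2) (refl Nat 2))
  ~> refl (Eq (Eq Nat ((λ (ε : Nat) → ε) (elimNat (λ (n : Nat) → Nat) 2 (λ (p : Nat) → λ (ζ : Nat) → ζ) 0)) 2) (refl Nat 2) (refl Nat 2)) (refl (Eq Nat 2 2) (refl Nat 2))
  ~> refl (Eq (Eq Nat (elimNat (λ (ε : Nat) → Nat) 2 (λ (n : Nat) → λ (p : Nat) → p) 0) 2) (refl Nat 2) (refl Nat 2)) (refl (Eq Nat 2 2) (refl Nat 2))
  ~> refl (Eq (Eq Nat 2 2) (refl Nat 2) (refl Nat 2)) (refl (Eq Nat 2 2) (refl Nat 2))
the term's type:
  Eq (Eq (Eq Nat 2 2) (refl Nat 2) (refl Nat 2)) (refl (Eq Nat 2 2) (refl Nat 2)) (refl (Eq Nat 2 2) (refl Nat 2))


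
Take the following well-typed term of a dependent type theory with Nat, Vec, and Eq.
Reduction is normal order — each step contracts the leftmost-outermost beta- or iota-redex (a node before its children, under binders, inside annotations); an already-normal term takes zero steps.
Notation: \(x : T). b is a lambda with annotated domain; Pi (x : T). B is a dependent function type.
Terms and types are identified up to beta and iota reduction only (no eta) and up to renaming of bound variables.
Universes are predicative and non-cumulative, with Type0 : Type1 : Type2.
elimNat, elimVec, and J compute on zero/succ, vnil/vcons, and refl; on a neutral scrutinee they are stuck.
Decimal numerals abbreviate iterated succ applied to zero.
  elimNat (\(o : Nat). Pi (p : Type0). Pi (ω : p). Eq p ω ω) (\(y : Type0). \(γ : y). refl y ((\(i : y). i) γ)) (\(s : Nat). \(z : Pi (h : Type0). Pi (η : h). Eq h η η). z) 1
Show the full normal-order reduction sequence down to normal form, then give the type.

normal-order reduction:
  elimNat (\(o : Nat). Pi (p : Type0). Pi (ω : p). Eq p ω ω) (\(y : Type0). \(γ : y). refl y ((\(i : y). i) γ)) (\(s : Nat). \(z : Pi (h : Type0). Pi (η : h). Eq h η η). z) 1
  ~> (\(o : Nat). \(p : Pi (ω : Type0). Pi (y : ω). Eq ω y y). p) 0 (elimNat (\(γ : Nat). Pi (i : Type0). Pi (s : i). Eq i s s) (\(z : Type0). \(h : z). refl z ((\(η : z). η) h)) (\(c : Nat). \(χ : Pi (ξ : Type0). Pi (g : ξ). Eq ξ g g). χ) 0)
  ~> (\(o : Pi (p : Type0). Pi (ω : p). Eq p ω ω). o) (elimNat (\(y : Nat). Pi (γ : Type0). Pi (i : γ). Eq γ i i) (\(s : Type0). \(z : s). refl s ((\(h : s). h) z)) (\(η : Nat). \(c : Pi (χ : Type0). Pi (ξ : χ). Eq χ ξ ξ). c) 0)
  ~> elimNat (\(o : Nat). Pi (p : Type0). Pi (ω : p). Eq p ω ω) (\(y : Type0). \(γ : y). refl y ((\(i : y). i) γ)) (\(s : Nat). \(z : Pi (h : Type0). Pi (η : h). Eq h η η). z) 0
  ~> \(o : Type0). \(p : o). refl o ((\(ω : o). ω) p)
  ~> \(o : Type0). \(p : o). refl o p
the term's type:
  Pi (o : Type0). Pi (p : o). Eq o p p


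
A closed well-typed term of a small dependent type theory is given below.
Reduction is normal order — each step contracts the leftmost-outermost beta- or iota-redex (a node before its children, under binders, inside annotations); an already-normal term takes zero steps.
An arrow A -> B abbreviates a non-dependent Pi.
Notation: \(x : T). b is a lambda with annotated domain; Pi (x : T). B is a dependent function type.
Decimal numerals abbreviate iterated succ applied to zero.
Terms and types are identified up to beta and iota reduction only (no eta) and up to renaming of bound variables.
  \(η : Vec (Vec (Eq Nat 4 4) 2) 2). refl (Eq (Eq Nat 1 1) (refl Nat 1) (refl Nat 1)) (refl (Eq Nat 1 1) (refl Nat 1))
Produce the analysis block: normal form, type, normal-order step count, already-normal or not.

reduced normal form:
  \(η : Vec (Vec (Eq Nat 4 4) 2) 2). refl (Eq (Eq Nat 1 1) (refl Nat 1) (refl Nat 1)) (refl (Eq Nat 1 1) (refl Nat 1))
the term's type:
  Vec (Vec (Eq Nat 4 4) 2) 2 -> Eq (Eq (Eq Nat 1 1) (refl Nat 1) (refl Nat 1)) (refl (Eq Nat 1 1) (refl Nat 1)) (refl (Eq Nat 1 1) (refl Nat 1))
normal-order step count: 0
started in normal form: yes


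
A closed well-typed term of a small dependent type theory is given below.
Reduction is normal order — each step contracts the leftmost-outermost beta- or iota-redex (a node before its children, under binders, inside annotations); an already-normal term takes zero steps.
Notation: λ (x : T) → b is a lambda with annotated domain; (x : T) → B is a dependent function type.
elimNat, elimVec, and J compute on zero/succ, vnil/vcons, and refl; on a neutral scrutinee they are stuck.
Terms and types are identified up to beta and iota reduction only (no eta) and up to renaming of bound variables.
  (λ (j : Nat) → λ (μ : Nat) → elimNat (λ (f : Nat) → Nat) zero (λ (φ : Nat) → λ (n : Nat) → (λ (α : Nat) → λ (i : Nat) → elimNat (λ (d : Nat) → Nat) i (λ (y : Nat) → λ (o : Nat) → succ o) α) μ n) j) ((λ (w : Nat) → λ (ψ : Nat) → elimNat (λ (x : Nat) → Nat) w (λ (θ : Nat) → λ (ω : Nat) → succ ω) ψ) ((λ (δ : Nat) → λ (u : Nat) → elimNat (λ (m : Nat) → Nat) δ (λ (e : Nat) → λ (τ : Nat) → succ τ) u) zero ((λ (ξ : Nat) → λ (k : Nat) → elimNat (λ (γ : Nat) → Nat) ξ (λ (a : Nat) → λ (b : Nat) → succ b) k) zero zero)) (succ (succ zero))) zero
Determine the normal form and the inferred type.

reduced normal form:
  zero
type:
  Nat
observation: the leftmost-outermost redex is a beta-redex, and normalization takes 27 steps.


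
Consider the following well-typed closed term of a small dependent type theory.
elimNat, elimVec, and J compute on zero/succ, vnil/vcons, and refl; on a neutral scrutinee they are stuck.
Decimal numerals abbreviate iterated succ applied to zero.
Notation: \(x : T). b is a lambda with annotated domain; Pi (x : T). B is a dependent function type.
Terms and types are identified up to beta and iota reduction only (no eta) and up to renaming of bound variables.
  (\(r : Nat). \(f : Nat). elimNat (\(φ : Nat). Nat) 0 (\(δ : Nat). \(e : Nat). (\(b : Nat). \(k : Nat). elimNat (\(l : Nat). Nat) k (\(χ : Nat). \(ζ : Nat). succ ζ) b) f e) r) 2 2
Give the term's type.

the term's type:
  Nat


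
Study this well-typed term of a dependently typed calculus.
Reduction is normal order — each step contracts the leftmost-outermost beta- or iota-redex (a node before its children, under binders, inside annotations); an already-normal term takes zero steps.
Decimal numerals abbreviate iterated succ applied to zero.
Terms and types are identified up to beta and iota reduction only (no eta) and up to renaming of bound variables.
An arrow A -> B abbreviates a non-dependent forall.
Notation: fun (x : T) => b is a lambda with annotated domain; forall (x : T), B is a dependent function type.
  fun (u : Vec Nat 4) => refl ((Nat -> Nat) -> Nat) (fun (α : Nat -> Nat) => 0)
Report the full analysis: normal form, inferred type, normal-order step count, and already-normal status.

reduced normal form:
  fun (u : Vec Nat 4) => refl ((Nat -> Nat) -> Nat) (fun (α : Nat -> Nat) => 0)
the term's type:
  Vec Nat 4 -> Eq ((Nat -> Nat) -> Nat) (fun (u : Nat -> Nat) => 0) (fun (α : Nat -> Nat) => 0)
reduction steps (normal order): 0
started in normal form: yes


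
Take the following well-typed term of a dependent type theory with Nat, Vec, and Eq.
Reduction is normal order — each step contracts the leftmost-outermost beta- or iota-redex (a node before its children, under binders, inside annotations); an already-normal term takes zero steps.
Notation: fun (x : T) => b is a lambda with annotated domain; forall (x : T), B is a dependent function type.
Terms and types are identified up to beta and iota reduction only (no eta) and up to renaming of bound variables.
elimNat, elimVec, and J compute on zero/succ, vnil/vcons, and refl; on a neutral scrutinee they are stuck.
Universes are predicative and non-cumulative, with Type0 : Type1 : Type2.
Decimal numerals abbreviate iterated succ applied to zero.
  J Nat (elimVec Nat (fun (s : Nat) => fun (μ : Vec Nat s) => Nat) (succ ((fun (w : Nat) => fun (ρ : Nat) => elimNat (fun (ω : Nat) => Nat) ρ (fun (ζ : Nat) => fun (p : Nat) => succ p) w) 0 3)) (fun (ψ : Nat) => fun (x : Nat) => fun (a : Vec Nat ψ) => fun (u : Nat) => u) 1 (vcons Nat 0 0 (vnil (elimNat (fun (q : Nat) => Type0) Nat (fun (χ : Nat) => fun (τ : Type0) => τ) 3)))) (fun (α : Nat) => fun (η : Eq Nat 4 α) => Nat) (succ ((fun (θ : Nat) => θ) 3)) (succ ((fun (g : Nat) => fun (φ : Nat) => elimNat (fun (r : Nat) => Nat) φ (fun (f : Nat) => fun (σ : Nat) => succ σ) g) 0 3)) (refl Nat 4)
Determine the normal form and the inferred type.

normal form:
  4
type:
  Nat


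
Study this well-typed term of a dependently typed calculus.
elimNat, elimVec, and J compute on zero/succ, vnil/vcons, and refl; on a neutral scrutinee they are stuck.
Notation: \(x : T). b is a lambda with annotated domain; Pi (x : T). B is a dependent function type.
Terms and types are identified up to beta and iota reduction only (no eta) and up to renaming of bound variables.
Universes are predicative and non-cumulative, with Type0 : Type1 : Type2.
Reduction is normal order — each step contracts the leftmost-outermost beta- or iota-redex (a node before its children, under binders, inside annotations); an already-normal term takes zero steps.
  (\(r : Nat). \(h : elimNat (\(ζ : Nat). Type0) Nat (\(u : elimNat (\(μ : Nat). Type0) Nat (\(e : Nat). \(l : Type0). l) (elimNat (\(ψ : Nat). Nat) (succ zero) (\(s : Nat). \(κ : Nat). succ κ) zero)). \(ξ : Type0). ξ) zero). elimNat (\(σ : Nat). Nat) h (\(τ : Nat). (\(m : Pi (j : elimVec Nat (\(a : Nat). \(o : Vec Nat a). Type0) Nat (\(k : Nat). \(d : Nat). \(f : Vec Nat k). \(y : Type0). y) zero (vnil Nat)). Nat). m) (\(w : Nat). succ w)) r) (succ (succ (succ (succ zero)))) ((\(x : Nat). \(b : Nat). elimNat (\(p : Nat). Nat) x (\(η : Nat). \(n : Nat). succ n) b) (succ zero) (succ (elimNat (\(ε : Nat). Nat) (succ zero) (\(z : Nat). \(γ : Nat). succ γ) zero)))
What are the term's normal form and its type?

normal form:
  succ (succ (succ (succ (succ (succ (succ zero))))))
inferred type:
  Nat
observation: reduction starts at a beta-redex, and 29 normal-order steps reach the normal form.


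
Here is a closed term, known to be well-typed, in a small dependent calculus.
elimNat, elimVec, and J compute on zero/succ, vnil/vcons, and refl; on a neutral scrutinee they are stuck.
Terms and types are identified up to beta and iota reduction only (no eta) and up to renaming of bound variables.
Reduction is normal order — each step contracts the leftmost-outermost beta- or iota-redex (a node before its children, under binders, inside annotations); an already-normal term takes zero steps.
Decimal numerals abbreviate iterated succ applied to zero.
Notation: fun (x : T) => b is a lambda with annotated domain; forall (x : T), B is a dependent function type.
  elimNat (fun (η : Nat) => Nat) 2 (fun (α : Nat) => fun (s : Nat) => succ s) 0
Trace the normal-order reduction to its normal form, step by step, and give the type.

normal-order reduction sequence:
  elimNat (fun (η : Nat) => Nat) 2 (fun (α : Nat) => fun (s : Nat) => succ s) 0
  ~> 2
inferred type:
  Nat


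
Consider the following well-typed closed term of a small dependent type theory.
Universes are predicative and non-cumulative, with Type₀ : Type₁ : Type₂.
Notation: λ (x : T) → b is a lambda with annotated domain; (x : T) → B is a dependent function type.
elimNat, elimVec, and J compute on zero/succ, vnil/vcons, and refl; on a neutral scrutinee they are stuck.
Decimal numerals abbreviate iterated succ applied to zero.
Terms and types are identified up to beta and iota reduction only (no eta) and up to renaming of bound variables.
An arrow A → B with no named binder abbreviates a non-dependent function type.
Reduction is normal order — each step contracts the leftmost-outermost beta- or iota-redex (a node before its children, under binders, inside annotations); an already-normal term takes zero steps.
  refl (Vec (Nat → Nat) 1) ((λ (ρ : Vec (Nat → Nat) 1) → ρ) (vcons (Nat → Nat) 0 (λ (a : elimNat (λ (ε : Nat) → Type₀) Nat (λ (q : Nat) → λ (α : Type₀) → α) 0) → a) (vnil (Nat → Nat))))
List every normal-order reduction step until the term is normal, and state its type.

normal-order reduction sequence:
  refl (Vec (Nat → Nat) 1) ((λ (ρ : Vec (Nat → Nat) 1) → ρ) (vcons (Nat → Nat) 0 (λ (a : elimNat (λ (ε : Nat) → Type₀) Nat (λ (q : Nat) → λ (α : Type₀) → α) 0) → a) (vnil (Nat → Nat))))
  ~> refl (Vec (Nat → Nat) 1) (vcons (Nat → Nat) 0 (λ (ρ : elimNat (λ (a : Nat) → Type₀) Nat (λ (ε : Nat) → λ (q : Type₀) → q) 0) → ρ) (vnil (Nat → Nat)))
  ~> refl (Vec (Nat → Nat) 1) (vcons (Nat → Nat) 0 (λ (ρ : Nat) → ρ) (vnil (Nat → Nat)))
the term's type:
  Eq (Vec (Nat → Nat) 1) (vcons (Nat → Nat) 0 (λ (ρ : Nat) → ρ) (vnil (Nat → Nat))) (vcons (Nat → Nat) 0 (λ (a : Nat) → a) (vnil (Nat → Nat)))


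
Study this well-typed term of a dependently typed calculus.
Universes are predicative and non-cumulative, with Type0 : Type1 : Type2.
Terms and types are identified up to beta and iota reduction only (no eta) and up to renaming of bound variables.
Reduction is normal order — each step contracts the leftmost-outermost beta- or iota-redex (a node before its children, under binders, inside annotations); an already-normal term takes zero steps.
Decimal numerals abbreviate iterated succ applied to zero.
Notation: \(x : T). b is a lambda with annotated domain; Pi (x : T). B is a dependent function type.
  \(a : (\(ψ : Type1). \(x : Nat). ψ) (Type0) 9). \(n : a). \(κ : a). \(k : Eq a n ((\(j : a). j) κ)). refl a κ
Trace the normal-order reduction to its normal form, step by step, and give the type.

normal-order reduction:
  \(a : (\(ψ : Type1). \(x : Nat). ψ) (Type0) 9). \(n : a). \(κ : a). \(k : Eq a n ((\(j : a). j) κ)). refl a κ
  ~> \(a : (\(ψ : Nat). Type0) 9). \(x : a). \(n : a). \(κ : Eq a x ((\(k : a). k) n)). refl a n
  ~> \(a : Type0). \(ψ : a). \(x : a). \(n : Eq a ψ ((\(κ : a). κ) x)). refl a x
  ~> \(a : Type0). \(ψ : a). \(x : a). \(n : Eq a ψ x). refl a x
type:
  Pi (a : Type0). Pi (ψ : a). Pi (x : a). Pi (n : Eq a ψ x). Eq a x x


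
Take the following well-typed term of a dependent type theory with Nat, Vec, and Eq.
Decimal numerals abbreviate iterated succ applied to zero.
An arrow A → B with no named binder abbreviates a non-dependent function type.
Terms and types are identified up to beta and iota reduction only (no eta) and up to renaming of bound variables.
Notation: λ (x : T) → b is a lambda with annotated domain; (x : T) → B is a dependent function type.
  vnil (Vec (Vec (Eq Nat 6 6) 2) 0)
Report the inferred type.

inferred type:
  Vec (Vec (Vec (Eq Nat 6 6) 2) 0) 0


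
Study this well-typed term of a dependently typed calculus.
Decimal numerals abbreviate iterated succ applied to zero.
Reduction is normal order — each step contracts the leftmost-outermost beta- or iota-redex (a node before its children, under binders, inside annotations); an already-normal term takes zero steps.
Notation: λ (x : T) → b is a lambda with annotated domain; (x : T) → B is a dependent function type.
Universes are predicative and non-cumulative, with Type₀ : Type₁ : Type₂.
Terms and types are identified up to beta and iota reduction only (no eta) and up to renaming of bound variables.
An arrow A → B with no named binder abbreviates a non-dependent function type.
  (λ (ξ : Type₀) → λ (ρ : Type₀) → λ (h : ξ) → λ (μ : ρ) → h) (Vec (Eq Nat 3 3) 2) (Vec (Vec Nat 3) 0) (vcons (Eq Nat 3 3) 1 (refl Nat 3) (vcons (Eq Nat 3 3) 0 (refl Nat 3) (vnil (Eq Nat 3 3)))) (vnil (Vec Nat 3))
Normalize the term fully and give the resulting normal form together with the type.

resulting normal form:
  vcons (Eq Nat 3 3) 1 (refl Nat 3) (vcons (Eq Nat 3 3) 0 (refl Nat 3) (vnil (Eq Nat 3 3)))
type:
  Vec (Eq Nat 3 3) 2


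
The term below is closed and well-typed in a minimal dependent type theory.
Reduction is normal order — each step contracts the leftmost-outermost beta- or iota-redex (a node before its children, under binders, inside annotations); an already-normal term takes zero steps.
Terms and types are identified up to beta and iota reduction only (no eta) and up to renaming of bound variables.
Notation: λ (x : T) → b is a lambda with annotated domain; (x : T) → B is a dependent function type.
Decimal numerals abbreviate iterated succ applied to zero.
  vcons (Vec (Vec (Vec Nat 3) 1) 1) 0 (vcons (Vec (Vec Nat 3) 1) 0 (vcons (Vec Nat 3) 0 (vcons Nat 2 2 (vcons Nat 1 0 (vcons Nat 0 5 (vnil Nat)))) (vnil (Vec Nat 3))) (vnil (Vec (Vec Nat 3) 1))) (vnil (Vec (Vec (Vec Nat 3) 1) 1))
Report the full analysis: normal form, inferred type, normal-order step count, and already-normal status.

resulting normal form:
  vcons (Vec (Vec (Vec Nat 3) 1) 1) 0 (vcons (Vec (Vec Nat 3) 1) 0 (vcons (Vec Nat 3) 0 (vcons Nat 2 2 (vcons Nat 1 0 (vcons Nat 0 5 (vnil Nat)))) (vnil (Vec Nat 3))) (vnil (Vec (Vec Nat 3) 1))) (vnil (Vec (Vec (Vec Nat 3) 1) 1))
the term's type:
  Vec (Vec (Vec (Vec Nat 3) 1) 1) 1
reduction steps (normal order): 0
term was already normal: yes


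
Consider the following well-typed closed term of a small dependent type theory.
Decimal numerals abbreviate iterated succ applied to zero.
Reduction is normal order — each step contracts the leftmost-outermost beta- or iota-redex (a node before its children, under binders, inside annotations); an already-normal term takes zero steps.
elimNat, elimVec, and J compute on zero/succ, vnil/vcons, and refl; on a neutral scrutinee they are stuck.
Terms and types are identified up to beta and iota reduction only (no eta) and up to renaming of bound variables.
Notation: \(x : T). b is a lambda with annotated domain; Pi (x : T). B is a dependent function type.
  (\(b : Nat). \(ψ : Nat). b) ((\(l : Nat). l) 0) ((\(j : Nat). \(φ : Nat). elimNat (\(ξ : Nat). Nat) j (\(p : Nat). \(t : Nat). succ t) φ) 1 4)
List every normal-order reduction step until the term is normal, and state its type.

normal-order reduction:
  (\(b : Nat). \(ψ : Nat). b) ((\(l : Nat). l) 0) ((\(j : Nat). \(φ : Nat). elimNat (\(ξ : Nat). Nat) j (\(p : Nat). \(t : Nat). succ t) φ) 1 4)
  ~> (\(b : Nat). (\(ψ : Nat). ψ) 0) ((\(l : Nat). \(j : Nat). elimNat (\(φ : Nat). Nat) l (\(ξ : Nat). \(p : Nat). succ p) j) 1 4)
  ~> (\(b : Nat). b) 0
  ~> 0
type:
  Nat
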